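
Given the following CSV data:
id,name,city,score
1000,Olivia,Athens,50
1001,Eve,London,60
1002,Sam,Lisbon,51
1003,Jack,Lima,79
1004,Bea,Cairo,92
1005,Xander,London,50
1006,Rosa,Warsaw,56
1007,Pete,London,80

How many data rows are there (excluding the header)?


Counting rows (excluding header):
Header: id,name,city,score
Data rows: 8

ANSWER: 8


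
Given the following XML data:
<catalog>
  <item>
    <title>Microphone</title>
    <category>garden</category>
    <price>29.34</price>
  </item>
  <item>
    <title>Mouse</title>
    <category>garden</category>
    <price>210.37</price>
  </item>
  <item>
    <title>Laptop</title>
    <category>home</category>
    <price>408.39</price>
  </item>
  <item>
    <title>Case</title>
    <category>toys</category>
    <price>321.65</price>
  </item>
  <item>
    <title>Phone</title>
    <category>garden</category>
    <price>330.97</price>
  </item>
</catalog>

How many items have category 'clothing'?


Scanning <item> elements for <category>clothing</category>:
Count: 0

ANSWER: 0


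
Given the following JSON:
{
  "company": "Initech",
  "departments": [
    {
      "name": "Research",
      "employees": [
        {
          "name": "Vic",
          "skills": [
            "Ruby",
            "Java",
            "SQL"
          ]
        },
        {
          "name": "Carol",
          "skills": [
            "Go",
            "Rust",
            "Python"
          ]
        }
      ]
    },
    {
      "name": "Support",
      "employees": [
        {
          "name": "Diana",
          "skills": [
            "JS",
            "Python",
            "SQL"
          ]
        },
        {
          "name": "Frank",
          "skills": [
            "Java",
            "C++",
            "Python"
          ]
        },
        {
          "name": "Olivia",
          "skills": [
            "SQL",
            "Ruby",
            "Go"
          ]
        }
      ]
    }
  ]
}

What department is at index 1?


Path: departments[1].name
Value: Support

ANSWER: Support


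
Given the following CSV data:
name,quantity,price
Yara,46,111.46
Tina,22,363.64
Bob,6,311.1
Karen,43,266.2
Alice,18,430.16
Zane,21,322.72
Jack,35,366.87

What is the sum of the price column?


Values in 'price' column:
  Row 1: 111.46
  Row 2: 363.64
  Row 3: 311.1
  Row 4: 266.2
  Row 5: 430.16
  Row 6: 322.72
  Row 7: 366.87
Sum = 111.46 + 363.64 + 311.1 + 266.2 + 430.16 + 322.72 + 366.87 = 2172.15

ANSWER: 2172.15


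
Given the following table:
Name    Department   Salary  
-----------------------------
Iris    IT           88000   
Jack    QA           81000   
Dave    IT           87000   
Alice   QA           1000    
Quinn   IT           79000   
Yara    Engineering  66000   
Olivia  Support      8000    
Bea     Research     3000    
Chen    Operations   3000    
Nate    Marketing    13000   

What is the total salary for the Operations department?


Operations department members:
  Chen: 3000
Total = 3000 = 3000

ANSWER: 3000


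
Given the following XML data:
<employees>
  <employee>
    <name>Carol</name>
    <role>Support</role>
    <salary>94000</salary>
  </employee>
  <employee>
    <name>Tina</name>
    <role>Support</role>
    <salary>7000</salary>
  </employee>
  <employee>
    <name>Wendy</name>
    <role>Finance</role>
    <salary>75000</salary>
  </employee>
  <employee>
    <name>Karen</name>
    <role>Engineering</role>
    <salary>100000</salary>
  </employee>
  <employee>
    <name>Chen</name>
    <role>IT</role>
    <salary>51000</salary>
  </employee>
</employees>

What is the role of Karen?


Searching for <employee> with <name>Karen</name>
Found at position 4
<role>Engineering</role>

ANSWER: Engineering


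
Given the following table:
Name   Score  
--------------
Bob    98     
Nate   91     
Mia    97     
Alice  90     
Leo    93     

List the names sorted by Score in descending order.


Sorting by Score (descending):
  Bob: 98
  Mia: 97
  Leo: 93
  Nate: 91
  Alice: 90


ANSWER: Bob, Mia, Leo, Nate, Alice


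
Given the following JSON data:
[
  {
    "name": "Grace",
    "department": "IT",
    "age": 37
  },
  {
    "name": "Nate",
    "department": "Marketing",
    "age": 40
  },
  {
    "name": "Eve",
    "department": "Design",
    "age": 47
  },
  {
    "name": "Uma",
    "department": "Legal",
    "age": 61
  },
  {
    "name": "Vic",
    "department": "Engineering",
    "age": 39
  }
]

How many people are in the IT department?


Scanning records for department = IT
  Record 0: Grace
Count: 1

ANSWER: 1


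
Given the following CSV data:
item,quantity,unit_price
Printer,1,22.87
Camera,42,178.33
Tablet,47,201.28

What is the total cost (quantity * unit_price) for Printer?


Row: Printer
quantity = 1
unit_price = 22.87
total = 1 * 22.87 = 22.87

ANSWER: 22.87


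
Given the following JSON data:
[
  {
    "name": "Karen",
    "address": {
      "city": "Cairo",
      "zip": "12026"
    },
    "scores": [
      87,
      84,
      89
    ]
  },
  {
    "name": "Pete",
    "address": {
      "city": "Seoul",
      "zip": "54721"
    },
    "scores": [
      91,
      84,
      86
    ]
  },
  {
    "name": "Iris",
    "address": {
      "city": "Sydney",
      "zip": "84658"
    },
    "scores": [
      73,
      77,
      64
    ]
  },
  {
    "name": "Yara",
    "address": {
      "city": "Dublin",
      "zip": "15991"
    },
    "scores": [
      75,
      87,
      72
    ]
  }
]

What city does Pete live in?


Path: records[1].address.city
Value: Seoul

ANSWER: Seoul


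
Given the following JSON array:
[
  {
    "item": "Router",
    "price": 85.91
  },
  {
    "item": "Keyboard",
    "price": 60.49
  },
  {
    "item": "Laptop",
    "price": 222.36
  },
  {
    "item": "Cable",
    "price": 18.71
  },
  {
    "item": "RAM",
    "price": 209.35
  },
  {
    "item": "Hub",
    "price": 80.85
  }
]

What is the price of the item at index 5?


Array index 5 -> Hub
price = 80.85

ANSWER: 80.85


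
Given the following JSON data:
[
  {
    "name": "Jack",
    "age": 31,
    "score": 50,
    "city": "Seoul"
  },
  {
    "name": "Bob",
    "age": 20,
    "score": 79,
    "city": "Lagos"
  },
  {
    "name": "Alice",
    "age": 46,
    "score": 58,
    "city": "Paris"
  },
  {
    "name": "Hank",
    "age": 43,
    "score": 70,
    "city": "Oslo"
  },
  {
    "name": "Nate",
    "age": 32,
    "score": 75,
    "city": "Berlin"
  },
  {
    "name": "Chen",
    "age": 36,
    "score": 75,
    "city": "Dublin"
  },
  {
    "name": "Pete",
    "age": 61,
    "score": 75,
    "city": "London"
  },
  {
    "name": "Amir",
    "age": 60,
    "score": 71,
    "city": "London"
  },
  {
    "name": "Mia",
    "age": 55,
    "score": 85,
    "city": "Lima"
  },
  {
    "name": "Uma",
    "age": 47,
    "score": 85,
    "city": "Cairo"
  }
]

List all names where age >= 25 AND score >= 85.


Checking both conditions:
  Jack (age=31, score=50) -> no
  Bob (age=20, score=79) -> no
  Alice (age=46, score=58) -> no
  Hank (age=43, score=70) -> no
  Nate (age=32, score=75) -> no
  Chen (age=36, score=75) -> no
  Pete (age=61, score=75) -> no
  Amir (age=60, score=71) -> no
  Mia (age=55, score=85) -> YES
  Uma (age=47, score=85) -> YES


ANSWER: Mia, Uma


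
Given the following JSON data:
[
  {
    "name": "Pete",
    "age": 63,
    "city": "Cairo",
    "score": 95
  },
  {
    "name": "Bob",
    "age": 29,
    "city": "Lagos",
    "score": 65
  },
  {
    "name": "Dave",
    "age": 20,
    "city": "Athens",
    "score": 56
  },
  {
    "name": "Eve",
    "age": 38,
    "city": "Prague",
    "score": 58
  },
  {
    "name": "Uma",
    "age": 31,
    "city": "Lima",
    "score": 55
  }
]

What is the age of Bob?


Looking up record where name = Bob
Record index: 1
Field 'age' = 29

ANSWER: 29


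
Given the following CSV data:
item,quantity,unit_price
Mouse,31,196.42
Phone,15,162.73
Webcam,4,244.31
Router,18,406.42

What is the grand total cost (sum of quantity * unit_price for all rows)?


Computing row totals:
  Mouse: 31 * 196.42 = 6089.02
  Phone: 15 * 162.73 = 2440.95
  Webcam: 4 * 244.31 = 977.24
  Router: 18 * 406.42 = 7315.56
Grand total = 6089.02 + 2440.95 + 977.24 + 7315.56 = 16822.77

ANSWER: 16822.77


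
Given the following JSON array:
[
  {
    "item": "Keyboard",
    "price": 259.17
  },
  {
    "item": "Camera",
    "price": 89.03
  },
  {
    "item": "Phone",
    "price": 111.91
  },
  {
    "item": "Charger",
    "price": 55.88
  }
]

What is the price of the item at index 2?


Array index 2 -> Phone
price = 111.91

ANSWER: 111.91


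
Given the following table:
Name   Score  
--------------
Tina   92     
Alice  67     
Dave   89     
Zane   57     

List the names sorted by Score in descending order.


Sorting by Score (descending):
  Tina: 92
  Dave: 89
  Alice: 67
  Zane: 57


ANSWER: Tina, Dave, Alice, Zane


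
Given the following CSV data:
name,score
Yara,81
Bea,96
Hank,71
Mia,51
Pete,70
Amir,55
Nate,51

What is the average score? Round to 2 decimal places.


Scores: 81, 96, 71, 51, 70, 55, 51
Sum = 475
Count = 7
Average = 475 / 7 = 67.86

ANSWER: 67.86


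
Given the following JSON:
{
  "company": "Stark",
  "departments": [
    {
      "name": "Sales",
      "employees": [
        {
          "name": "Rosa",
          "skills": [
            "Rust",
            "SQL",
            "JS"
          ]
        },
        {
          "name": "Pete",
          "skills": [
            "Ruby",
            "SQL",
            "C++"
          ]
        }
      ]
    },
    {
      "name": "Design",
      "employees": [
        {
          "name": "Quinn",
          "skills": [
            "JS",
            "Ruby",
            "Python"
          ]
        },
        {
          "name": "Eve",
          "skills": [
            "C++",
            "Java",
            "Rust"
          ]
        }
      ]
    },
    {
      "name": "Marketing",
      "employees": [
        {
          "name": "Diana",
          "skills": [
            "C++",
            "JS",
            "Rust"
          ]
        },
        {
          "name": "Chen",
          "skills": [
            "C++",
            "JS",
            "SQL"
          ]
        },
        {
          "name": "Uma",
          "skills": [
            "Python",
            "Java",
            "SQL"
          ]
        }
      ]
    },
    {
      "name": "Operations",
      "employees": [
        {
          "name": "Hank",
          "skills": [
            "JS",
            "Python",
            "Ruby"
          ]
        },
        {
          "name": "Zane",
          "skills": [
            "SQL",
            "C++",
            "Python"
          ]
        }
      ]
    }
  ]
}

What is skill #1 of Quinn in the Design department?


Path: departments[1].employees[0].skills[0]
Value: JS

ANSWER: JS


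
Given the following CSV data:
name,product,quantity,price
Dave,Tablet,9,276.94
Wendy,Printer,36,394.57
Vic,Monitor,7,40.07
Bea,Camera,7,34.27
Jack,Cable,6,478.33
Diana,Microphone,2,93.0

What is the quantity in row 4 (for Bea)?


Row 4: Bea
Column 'quantity' = 7

ANSWER: 7


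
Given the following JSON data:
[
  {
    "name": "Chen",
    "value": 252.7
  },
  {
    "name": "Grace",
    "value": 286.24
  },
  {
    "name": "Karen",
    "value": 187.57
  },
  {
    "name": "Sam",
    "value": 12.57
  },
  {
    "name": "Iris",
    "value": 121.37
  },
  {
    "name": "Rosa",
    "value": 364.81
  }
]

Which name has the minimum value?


Comparing values:
  Chen: 252.7
  Grace: 286.24
  Karen: 187.57
  Sam: 12.57
  Iris: 121.37
  Rosa: 364.81
Minimum: Sam (12.57)

ANSWER: Sam


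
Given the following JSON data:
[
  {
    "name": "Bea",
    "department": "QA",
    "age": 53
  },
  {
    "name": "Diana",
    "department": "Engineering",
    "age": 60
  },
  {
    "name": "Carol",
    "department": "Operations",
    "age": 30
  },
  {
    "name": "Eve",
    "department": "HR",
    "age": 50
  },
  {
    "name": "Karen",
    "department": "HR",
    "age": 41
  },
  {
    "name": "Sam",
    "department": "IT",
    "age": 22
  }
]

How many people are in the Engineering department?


Scanning records for department = Engineering
  Record 1: Diana
Count: 1

ANSWER: 1


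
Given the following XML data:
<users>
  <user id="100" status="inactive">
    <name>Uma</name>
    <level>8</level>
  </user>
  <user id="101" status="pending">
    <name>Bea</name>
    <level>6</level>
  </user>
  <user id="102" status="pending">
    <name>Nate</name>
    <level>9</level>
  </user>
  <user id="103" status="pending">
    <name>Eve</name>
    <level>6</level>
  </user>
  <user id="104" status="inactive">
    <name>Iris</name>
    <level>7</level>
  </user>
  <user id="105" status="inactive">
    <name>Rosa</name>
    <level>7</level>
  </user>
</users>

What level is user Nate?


Finding user: Nate
<level>9</level>

ANSWER: 9


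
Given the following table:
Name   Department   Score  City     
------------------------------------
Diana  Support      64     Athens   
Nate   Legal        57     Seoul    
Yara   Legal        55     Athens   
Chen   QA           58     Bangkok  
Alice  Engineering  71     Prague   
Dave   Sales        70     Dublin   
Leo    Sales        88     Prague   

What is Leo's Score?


Row 7: Leo
Score = 88

ANSWER: 88


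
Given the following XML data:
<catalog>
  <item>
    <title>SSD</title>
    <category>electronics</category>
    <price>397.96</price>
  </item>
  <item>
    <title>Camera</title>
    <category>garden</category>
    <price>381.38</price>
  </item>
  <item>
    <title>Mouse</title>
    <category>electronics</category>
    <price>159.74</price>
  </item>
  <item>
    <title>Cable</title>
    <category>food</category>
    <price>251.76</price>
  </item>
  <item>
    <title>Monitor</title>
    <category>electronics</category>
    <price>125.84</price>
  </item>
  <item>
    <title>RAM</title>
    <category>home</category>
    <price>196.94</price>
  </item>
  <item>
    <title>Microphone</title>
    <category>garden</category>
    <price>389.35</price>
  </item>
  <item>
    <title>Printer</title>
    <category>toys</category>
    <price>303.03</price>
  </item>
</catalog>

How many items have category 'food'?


Scanning <item> elements for <category>food</category>:
  Item 4: Cable -> MATCH
Count: 1

ANSWER: 1


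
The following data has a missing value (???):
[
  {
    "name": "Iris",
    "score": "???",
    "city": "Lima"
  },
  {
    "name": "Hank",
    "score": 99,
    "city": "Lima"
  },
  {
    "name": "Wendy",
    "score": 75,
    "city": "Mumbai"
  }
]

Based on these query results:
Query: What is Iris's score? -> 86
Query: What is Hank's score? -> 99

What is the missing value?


The missing value is Iris's score
From query: Iris's score = 86

ANSWER: 86


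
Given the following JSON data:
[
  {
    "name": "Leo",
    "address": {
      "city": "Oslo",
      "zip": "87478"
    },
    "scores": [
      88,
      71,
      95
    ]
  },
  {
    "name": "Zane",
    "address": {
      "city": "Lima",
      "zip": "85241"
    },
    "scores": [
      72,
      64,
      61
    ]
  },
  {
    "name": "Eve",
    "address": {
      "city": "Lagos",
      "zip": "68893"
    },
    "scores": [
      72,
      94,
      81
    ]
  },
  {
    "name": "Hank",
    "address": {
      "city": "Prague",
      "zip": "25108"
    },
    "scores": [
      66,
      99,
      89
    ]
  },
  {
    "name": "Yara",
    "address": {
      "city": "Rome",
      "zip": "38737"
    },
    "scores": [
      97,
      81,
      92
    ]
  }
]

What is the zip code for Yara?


Path: records[4].address.zip
Value: 38737

ANSWER: 38737


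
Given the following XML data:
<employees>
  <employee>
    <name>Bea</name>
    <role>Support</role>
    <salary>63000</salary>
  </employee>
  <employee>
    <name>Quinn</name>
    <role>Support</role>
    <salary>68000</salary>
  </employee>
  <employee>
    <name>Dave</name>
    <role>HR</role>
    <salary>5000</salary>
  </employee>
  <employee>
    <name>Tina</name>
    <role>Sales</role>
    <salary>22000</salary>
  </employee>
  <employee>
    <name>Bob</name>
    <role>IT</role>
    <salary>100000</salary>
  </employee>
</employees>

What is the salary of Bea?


Searching for <employee> with <name>Bea</name>
Found at position 1
<salary>63000</salary>

ANSWER: 63000


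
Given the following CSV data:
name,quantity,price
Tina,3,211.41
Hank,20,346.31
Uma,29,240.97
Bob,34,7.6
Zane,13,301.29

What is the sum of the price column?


Values in 'price' column:
  Row 1: 211.41
  Row 2: 346.31
  Row 3: 240.97
  Row 4: 7.6
  Row 5: 301.29
Sum = 211.41 + 346.31 + 240.97 + 7.6 + 301.29 = 1107.58

ANSWER: 1107.58


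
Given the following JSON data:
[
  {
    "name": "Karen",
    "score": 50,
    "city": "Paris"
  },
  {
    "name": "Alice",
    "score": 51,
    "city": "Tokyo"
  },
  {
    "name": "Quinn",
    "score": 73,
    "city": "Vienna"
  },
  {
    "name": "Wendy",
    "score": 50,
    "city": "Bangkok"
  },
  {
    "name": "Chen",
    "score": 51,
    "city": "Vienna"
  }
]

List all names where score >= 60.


Filtering records where score >= 60:
  Karen (score=50) -> no
  Alice (score=51) -> no
  Quinn (score=73) -> YES
  Wendy (score=50) -> no
  Chen (score=51) -> no


ANSWER: Quinn


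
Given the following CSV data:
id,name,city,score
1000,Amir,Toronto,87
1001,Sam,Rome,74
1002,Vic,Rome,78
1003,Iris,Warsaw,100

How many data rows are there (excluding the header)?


Counting rows (excluding header):
Header: id,name,city,score
Data rows: 4

ANSWER: 4


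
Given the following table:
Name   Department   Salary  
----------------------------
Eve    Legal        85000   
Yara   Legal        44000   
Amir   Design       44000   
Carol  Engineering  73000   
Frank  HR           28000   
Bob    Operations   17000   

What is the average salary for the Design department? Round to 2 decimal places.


Design department members:
  Amir: 44000
Sum = 44000
Count = 1
Average = 44000 / 1 = 44000.00

ANSWER: 44000.00


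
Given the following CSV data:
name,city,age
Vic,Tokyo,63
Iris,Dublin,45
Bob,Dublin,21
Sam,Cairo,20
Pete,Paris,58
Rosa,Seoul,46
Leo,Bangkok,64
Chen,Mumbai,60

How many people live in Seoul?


Scanning city column for 'Seoul':
  Row 6: Rosa -> MATCH
Total matches: 1

ANSWER: 1


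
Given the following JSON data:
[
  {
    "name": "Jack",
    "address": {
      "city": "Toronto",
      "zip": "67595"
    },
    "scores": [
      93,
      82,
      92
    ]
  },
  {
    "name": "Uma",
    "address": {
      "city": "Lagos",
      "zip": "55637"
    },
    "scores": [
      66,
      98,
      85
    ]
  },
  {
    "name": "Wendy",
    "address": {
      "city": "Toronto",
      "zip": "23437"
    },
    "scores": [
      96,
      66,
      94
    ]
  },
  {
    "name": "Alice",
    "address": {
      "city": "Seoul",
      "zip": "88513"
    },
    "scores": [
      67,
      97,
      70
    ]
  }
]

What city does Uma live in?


Path: records[1].address.city
Value: Lagos

ANSWER: Lagos


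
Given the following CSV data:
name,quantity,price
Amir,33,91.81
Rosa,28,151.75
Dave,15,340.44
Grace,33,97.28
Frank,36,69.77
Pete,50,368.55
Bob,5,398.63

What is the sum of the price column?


Values in 'price' column:
  Row 1: 91.81
  Row 2: 151.75
  Row 3: 340.44
  Row 4: 97.28
  Row 5: 69.77
  Row 6: 368.55
  Row 7: 398.63
Sum = 91.81 + 151.75 + 340.44 + 97.28 + 69.77 + 368.55 + 398.63 = 1518.23

ANSWER: 1518.23


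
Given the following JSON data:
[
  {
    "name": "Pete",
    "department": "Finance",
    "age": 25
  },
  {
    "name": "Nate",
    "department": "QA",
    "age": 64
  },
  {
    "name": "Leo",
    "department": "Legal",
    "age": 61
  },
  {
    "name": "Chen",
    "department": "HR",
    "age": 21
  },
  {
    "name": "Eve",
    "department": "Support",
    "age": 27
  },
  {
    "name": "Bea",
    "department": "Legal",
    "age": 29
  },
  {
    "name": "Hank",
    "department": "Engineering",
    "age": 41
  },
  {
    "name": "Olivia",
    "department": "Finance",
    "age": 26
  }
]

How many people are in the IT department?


Scanning records for department = IT
  No matches found
Count: 0

ANSWER: 0


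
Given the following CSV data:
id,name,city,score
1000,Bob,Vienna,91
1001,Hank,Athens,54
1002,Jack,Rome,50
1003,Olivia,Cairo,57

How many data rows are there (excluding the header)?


Counting rows (excluding header):
Header: id,name,city,score
Data rows: 4

ANSWER: 4


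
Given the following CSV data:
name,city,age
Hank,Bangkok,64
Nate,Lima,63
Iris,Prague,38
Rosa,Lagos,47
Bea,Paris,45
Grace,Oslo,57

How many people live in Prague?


Scanning city column for 'Prague':
  Row 3: Iris -> MATCH
Total matches: 1

ANSWER: 1


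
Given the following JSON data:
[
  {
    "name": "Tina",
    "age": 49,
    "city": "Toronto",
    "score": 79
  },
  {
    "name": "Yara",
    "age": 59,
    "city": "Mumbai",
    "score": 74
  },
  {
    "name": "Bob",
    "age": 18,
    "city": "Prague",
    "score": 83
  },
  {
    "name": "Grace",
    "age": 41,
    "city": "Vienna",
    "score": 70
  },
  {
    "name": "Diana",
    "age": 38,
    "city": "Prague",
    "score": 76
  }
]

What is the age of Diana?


Looking up record where name = Diana
Record index: 4
Field 'age' = 38

ANSWER: 38


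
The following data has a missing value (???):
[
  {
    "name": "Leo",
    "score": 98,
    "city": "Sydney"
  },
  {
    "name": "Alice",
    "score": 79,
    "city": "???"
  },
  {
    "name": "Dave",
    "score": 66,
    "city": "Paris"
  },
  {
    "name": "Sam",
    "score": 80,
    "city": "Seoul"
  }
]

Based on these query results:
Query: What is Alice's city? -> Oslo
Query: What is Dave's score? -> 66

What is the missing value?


The missing value is Alice's city
From query: Alice's city = Oslo

ANSWER: Oslo


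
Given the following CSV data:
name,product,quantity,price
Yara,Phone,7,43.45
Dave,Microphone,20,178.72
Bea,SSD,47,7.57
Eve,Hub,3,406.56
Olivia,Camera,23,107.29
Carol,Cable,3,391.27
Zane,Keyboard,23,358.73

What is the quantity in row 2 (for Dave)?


Row 2: Dave
Column 'quantity' = 20

ANSWER: 20


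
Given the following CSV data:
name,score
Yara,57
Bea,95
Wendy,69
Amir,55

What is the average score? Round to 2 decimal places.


Scores: 57, 95, 69, 55
Sum = 276
Count = 4
Average = 276 / 4 = 69.00

ANSWER: 69.00


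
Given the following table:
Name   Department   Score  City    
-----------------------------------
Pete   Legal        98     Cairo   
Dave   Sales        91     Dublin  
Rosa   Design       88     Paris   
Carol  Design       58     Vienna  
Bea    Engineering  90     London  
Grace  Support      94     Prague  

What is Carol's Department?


Row 4: Carol
Department = Design

ANSWER: Design


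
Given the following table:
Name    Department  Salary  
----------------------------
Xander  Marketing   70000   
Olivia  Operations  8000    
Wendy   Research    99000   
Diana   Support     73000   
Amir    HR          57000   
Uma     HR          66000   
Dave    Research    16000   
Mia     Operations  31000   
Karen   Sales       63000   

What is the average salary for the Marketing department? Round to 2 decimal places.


Marketing department members:
  Xander: 70000
Sum = 70000
Count = 1
Average = 70000 / 1 = 70000.00

ANSWER: 70000.00


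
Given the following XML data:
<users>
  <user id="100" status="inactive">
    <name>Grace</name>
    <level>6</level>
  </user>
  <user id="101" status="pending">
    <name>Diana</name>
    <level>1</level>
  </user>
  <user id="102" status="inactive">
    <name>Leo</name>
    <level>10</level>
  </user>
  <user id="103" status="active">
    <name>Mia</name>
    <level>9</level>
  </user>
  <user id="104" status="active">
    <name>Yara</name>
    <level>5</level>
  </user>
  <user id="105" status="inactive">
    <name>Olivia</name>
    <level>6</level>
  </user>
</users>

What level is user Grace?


Finding user: Grace
<level>6</level>

ANSWER: 6


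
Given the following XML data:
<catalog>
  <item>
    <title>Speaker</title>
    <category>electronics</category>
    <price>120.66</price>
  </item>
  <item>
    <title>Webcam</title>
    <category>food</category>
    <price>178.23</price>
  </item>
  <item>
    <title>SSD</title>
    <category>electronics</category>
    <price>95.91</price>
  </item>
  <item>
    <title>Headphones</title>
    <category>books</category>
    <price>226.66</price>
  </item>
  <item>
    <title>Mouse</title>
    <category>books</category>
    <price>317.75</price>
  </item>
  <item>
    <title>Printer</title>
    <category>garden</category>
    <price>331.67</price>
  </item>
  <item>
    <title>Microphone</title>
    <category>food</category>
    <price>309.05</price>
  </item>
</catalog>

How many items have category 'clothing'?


Scanning <item> elements for <category>clothing</category>:
Count: 0

ANSWER: 0


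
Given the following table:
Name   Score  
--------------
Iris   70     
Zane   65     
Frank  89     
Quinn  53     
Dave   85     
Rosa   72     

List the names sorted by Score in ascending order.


Sorting by Score (ascending):
  Quinn: 53
  Zane: 65
  Iris: 70
  Rosa: 72
  Dave: 85
  Frank: 89


ANSWER: Quinn, Zane, Iris, Rosa, Dave, Frank


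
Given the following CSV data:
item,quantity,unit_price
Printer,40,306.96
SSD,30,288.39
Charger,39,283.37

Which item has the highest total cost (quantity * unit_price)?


Computing row totals:
  Printer: 12278.4
  SSD: 8651.7
  Charger: 11051.43
Maximum: Printer (12278.4)

ANSWER: Printer


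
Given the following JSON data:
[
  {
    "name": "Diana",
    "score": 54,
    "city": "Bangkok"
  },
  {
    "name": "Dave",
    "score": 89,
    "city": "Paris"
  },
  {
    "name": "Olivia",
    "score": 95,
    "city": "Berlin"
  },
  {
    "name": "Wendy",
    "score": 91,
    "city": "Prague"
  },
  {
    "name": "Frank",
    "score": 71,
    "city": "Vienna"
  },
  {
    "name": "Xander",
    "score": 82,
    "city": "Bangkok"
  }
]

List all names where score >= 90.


Filtering records where score >= 90:
  Diana (score=54) -> no
  Dave (score=89) -> no
  Olivia (score=95) -> YES
  Wendy (score=91) -> YES
  Frank (score=71) -> no
  Xander (score=82) -> no


ANSWER: Olivia, Wendy


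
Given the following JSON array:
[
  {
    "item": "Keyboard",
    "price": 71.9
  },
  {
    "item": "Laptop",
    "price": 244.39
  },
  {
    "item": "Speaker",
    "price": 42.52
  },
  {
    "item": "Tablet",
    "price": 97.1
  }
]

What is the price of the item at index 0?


Array index 0 -> Keyboard
price = 71.9

ANSWER: 71.9


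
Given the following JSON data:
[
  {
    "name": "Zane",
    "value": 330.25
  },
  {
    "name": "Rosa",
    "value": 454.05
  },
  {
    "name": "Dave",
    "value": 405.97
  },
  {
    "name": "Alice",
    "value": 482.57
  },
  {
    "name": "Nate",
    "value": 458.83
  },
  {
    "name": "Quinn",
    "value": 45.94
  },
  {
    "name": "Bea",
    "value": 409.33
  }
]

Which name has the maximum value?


Comparing values:
  Zane: 330.25
  Rosa: 454.05
  Dave: 405.97
  Alice: 482.57
  Nate: 458.83
  Quinn: 45.94
  Bea: 409.33
Maximum: Alice (482.57)

ANSWER: Alice


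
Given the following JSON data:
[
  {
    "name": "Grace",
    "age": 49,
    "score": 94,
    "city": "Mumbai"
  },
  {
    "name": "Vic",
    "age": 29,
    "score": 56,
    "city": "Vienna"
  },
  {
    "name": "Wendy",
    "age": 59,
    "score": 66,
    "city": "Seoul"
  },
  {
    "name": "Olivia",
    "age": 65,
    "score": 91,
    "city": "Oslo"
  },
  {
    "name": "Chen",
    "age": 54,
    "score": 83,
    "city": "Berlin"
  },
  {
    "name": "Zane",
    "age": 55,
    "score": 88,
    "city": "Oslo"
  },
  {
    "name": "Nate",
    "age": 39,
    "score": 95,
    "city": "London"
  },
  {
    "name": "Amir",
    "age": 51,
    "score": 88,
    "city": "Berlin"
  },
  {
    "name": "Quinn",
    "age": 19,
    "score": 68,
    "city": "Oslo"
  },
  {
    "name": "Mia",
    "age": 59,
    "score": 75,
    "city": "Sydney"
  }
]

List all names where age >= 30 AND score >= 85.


Checking both conditions:
  Grace (age=49, score=94) -> YES
  Vic (age=29, score=56) -> no
  Wendy (age=59, score=66) -> no
  Olivia (age=65, score=91) -> YES
  Chen (age=54, score=83) -> no
  Zane (age=55, score=88) -> YES
  Nate (age=39, score=95) -> YES
  Amir (age=51, score=88) -> YES
  Quinn (age=19, score=68) -> no
  Mia (age=59, score=75) -> no


ANSWER: Grace, Olivia, Zane, Nate, Amir


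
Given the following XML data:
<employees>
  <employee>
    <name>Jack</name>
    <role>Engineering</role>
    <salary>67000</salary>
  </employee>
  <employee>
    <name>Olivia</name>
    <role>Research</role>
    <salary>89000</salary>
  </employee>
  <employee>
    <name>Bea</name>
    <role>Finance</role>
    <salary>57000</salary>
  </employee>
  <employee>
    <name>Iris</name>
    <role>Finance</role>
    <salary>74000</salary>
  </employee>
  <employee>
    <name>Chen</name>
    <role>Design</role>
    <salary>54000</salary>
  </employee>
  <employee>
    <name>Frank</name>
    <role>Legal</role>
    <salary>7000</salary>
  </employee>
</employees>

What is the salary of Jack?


Searching for <employee> with <name>Jack</name>
Found at position 1
<salary>67000</salary>

ANSWER: 67000


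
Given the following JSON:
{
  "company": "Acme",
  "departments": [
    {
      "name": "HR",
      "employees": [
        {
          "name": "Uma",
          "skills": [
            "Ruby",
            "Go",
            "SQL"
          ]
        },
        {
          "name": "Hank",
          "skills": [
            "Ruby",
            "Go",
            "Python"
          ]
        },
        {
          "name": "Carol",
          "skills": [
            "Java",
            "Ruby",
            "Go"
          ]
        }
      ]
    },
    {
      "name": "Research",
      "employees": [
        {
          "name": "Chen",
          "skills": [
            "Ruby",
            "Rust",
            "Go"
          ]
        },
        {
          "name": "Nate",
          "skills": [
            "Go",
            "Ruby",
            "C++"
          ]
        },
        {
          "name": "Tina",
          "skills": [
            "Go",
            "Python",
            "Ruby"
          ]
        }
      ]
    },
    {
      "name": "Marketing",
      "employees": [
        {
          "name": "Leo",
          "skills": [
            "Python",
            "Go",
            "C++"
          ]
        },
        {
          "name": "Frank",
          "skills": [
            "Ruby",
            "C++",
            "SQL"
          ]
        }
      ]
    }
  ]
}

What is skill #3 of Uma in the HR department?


Path: departments[0].employees[0].skills[2]
Value: SQL

ANSWER: SQL


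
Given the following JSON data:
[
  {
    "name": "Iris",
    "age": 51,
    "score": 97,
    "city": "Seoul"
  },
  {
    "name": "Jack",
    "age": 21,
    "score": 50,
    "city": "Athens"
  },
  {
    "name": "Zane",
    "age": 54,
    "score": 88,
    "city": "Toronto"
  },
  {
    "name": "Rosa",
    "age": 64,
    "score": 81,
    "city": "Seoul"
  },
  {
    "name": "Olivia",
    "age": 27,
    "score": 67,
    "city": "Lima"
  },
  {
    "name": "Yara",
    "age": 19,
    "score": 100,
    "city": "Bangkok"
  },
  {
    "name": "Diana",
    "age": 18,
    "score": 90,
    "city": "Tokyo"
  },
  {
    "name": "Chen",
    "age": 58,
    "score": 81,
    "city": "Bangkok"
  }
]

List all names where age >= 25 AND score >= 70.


Checking both conditions:
  Iris (age=51, score=97) -> YES
  Jack (age=21, score=50) -> no
  Zane (age=54, score=88) -> YES
  Rosa (age=64, score=81) -> YES
  Olivia (age=27, score=67) -> no
  Yara (age=19, score=100) -> no
  Diana (age=18, score=90) -> no
  Chen (age=58, score=81) -> YES


ANSWER: Iris, Zane, Rosa, Chen


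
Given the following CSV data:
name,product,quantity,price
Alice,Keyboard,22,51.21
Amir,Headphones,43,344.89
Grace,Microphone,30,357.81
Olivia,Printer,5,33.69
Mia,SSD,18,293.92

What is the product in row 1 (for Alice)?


Row 1: Alice
Column 'product' = Keyboard

ANSWER: Keyboard


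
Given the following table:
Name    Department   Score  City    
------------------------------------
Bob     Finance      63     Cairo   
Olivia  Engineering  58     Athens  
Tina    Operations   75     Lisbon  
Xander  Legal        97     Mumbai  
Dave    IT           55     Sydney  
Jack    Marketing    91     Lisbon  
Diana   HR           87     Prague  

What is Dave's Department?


Row 5: Dave
Department = IT

ANSWER: IT


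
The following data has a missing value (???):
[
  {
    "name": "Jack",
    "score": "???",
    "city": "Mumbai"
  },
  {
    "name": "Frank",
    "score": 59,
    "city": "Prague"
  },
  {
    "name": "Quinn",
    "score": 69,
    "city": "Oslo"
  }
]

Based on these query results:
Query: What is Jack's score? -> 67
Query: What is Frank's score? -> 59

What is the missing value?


The missing value is Jack's score
From query: Jack's score = 67

ANSWER: 67


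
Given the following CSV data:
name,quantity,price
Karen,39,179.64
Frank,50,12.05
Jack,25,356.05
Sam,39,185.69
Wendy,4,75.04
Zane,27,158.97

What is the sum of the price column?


Values in 'price' column:
  Row 1: 179.64
  Row 2: 12.05
  Row 3: 356.05
  Row 4: 185.69
  Row 5: 75.04
  Row 6: 158.97
Sum = 179.64 + 12.05 + 356.05 + 185.69 + 75.04 + 158.97 = 967.44

ANSWER: 967.44


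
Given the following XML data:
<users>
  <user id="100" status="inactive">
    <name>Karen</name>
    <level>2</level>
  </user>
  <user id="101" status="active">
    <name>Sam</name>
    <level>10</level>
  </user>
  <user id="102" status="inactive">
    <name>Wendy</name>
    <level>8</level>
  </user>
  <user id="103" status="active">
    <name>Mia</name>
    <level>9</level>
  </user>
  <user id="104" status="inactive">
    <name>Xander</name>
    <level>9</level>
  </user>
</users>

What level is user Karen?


Finding user: Karen
<level>2</level>

ANSWER: 2


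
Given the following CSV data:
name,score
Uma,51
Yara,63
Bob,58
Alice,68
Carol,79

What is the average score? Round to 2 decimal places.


Scores: 51, 63, 58, 68, 79
Sum = 319
Count = 5
Average = 319 / 5 = 63.80

ANSWER: 63.80


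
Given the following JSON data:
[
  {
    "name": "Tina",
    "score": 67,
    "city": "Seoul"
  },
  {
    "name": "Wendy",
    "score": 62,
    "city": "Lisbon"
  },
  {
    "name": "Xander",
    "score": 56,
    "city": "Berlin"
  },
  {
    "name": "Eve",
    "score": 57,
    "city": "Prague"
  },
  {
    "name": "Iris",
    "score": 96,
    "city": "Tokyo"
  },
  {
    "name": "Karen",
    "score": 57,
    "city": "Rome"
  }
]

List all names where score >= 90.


Filtering records where score >= 90:
  Tina (score=67) -> no
  Wendy (score=62) -> no
  Xander (score=56) -> no
  Eve (score=57) -> no
  Iris (score=96) -> YES
  Karen (score=57) -> no


ANSWER: Iris


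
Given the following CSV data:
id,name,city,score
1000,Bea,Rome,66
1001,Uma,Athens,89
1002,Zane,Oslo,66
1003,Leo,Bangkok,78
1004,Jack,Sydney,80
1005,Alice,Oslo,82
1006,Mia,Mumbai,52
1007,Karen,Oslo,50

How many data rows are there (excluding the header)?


Counting rows (excluding header):
Header: id,name,city,score
Data rows: 8

ANSWER: 8


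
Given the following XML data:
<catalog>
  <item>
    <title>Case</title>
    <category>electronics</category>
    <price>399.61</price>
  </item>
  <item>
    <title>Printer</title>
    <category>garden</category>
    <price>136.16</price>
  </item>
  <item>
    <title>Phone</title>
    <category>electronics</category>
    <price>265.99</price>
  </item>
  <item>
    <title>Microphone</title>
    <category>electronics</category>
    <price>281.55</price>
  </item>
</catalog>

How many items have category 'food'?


Scanning <item> elements for <category>food</category>:
Count: 0

ANSWER: 0


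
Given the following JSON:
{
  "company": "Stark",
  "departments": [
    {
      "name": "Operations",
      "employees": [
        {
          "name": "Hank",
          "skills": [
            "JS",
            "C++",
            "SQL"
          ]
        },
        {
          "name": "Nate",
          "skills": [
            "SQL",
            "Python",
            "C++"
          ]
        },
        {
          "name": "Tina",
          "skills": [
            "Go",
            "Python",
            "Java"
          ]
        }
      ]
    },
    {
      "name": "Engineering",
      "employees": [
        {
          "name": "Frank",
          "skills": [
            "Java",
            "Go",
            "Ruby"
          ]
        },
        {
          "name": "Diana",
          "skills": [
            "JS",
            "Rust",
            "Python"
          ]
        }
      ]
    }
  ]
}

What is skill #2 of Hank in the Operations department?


Path: departments[0].employees[0].skills[1]
Value: C++

ANSWER: C++


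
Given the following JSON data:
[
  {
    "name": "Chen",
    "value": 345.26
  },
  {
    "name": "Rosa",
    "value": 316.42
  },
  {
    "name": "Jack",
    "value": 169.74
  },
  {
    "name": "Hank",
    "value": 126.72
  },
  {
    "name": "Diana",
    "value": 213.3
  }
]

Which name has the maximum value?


Comparing values:
  Chen: 345.26
  Rosa: 316.42
  Jack: 169.74
  Hank: 126.72
  Diana: 213.3
Maximum: Chen (345.26)

ANSWER: Chen


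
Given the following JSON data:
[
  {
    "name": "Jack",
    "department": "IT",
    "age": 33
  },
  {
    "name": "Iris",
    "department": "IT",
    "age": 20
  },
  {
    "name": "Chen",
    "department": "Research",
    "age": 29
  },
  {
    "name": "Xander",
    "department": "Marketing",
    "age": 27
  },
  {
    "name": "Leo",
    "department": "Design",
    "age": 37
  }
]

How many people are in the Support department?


Scanning records for department = Support
  No matches found
Count: 0

ANSWER: 0


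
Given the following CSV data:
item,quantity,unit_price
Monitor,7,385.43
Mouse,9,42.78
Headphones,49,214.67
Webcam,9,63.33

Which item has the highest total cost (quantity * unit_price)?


Computing row totals:
  Monitor: 2698.01
  Mouse: 385.02
  Headphones: 10518.83
  Webcam: 569.97
Maximum: Headphones (10518.83)

ANSWER: Headphones


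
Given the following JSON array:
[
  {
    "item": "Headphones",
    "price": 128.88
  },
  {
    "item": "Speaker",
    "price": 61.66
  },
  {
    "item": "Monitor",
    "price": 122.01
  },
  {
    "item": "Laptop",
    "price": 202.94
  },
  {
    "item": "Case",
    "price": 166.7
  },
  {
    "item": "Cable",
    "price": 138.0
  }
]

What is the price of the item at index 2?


Array index 2 -> Monitor
price = 122.01

ANSWER: 122.01


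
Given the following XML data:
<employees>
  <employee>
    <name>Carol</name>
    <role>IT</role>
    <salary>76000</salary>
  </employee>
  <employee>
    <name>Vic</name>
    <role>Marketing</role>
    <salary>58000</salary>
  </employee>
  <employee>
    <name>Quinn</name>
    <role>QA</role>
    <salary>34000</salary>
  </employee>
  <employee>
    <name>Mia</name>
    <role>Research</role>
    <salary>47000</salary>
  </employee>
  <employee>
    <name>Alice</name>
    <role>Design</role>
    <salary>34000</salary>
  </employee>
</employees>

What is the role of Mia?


Searching for <employee> with <name>Mia</name>
Found at position 4
<role>Research</role>

ANSWER: Research


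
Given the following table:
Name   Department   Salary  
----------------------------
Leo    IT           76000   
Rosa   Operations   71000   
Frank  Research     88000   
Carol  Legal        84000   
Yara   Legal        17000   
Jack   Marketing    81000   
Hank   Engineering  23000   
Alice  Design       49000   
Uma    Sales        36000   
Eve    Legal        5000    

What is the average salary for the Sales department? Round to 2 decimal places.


Sales department members:
  Uma: 36000
Sum = 36000
Count = 1
Average = 36000 / 1 = 36000.00

ANSWER: 36000.00


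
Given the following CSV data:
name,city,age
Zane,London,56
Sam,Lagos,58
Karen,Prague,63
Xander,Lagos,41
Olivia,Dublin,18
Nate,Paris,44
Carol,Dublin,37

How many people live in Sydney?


Scanning city column for 'Sydney':
Total matches: 0

ANSWER: 0
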